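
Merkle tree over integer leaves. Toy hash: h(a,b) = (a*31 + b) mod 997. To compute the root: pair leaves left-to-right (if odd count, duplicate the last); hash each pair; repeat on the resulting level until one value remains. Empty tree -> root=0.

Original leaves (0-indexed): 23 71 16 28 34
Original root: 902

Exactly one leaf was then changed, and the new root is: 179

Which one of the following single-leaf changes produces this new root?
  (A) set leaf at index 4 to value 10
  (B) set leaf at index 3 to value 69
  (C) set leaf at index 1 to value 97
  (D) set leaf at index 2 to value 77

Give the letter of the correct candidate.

Answer: B

Derivation:
Original leaves: [23, 71, 16, 28, 34]
Target new root: 179
Try each candidate change and compute the resulting root:
Candidate A: set leaf[4] = 10 -> leaves = [23, 71, 16, 28, 10]
  L0: [23, 71, 16, 28, 10]
  L1: h(23,71)=(23*31+71)%997=784 h(16,28)=(16*31+28)%997=524 h(10,10)=(10*31+10)%997=320 -> [784, 524, 320]
  L2: h(784,524)=(784*31+524)%997=900 h(320,320)=(320*31+320)%997=270 -> [900, 270]
  L3: h(900,270)=(900*31+270)%997=254 -> [254]
  root = 254 != target 179
Candidate B: set leaf[3] = 69 -> leaves = [23, 71, 16, 69, 34]
  L0: [23, 71, 16, 69, 34]
  L1: h(23,71)=(23*31+71)%997=784 h(16,69)=(16*31+69)%997=565 h(34,34)=(34*31+34)%997=91 -> [784, 565, 91]
  L2: h(784,565)=(784*31+565)%997=941 h(91,91)=(91*31+91)%997=918 -> [941, 918]
  L3: h(941,918)=(941*31+918)%997=179 -> [179]
  root = 179 == target 179  ** MATCH **
Candidate C: set leaf[1] = 97 -> leaves = [23, 97, 16, 28, 34]
  L0: [23, 97, 16, 28, 34]
  L1: h(23,97)=(23*31+97)%997=810 h(16,28)=(16*31+28)%997=524 h(34,34)=(34*31+34)%997=91 -> [810, 524, 91]
  L2: h(810,524)=(810*31+524)%997=709 h(91,91)=(91*31+91)%997=918 -> [709, 918]
  L3: h(709,918)=(709*31+918)%997=963 -> [963]
  root = 963 != target 179
Candidate D: set leaf[2] = 77 -> leaves = [23, 71, 77, 28, 34]
  L0: [23, 71, 77, 28, 34]
  L1: h(23,71)=(23*31+71)%997=784 h(77,28)=(77*31+28)%997=421 h(34,34)=(34*31+34)%997=91 -> [784, 421, 91]
  L2: h(784,421)=(784*31+421)%997=797 h(91,91)=(91*31+91)%997=918 -> [797, 918]
  L3: h(797,918)=(797*31+918)%997=700 -> [700]
  root = 700 != target 179
Candidate B produces the target root.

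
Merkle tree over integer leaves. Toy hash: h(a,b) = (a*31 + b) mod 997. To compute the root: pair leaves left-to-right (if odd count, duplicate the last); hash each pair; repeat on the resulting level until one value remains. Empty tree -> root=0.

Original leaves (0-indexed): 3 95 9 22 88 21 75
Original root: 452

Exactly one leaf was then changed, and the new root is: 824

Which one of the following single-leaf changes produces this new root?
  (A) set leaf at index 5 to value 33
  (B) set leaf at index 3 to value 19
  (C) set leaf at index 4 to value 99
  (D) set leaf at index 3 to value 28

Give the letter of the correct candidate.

Answer: A

Derivation:
Original leaves: [3, 95, 9, 22, 88, 21, 75]
Target new root: 824
Try each candidate change and compute the resulting root:
Candidate A: set leaf[5] = 33 -> leaves = [3, 95, 9, 22, 88, 33, 75]
  L0: [3, 95, 9, 22, 88, 33, 75]
  L1: h(3,95)=(3*31+95)%997=188 h(9,22)=(9*31+22)%997=301 h(88,33)=(88*31+33)%997=767 h(75,75)=(75*31+75)%997=406 -> [188, 301, 767, 406]
  L2: h(188,301)=(188*31+301)%997=147 h(767,406)=(767*31+406)%997=255 -> [147, 255]
  L3: h(147,255)=(147*31+255)%997=824 -> [824]
  root = 824 == target 824  ** MATCH **
Candidate B: set leaf[3] = 19 -> leaves = [3, 95, 9, 19, 88, 21, 75]
  L0: [3, 95, 9, 19, 88, 21, 75]
  L1: h(3,95)=(3*31+95)%997=188 h(9,19)=(9*31+19)%997=298 h(88,21)=(88*31+21)%997=755 h(75,75)=(75*31+75)%997=406 -> [188, 298, 755, 406]
  L2: h(188,298)=(188*31+298)%997=144 h(755,406)=(755*31+406)%997=880 -> [144, 880]
  L3: h(144,880)=(144*31+880)%997=359 -> [359]
  root = 359 != target 824
Candidate C: set leaf[4] = 99 -> leaves = [3, 95, 9, 22, 99, 21, 75]
  L0: [3, 95, 9, 22, 99, 21, 75]
  L1: h(3,95)=(3*31+95)%997=188 h(9,22)=(9*31+22)%997=301 h(99,21)=(99*31+21)%997=99 h(75,75)=(75*31+75)%997=406 -> [188, 301, 99, 406]
  L2: h(188,301)=(188*31+301)%997=147 h(99,406)=(99*31+406)%997=484 -> [147, 484]
  L3: h(147,484)=(147*31+484)%997=56 -> [56]
  root = 56 != target 824
Candidate D: set leaf[3] = 28 -> leaves = [3, 95, 9, 28, 88, 21, 75]
  L0: [3, 95, 9, 28, 88, 21, 75]
  L1: h(3,95)=(3*31+95)%997=188 h(9,28)=(9*31+28)%997=307 h(88,21)=(88*31+21)%997=755 h(75,75)=(75*31+75)%997=406 -> [188, 307, 755, 406]
  L2: h(188,307)=(188*31+307)%997=153 h(755,406)=(755*31+406)%997=880 -> [153, 880]
  L3: h(153,880)=(153*31+880)%997=638 -> [638]
  root = 638 != target 824
Candidate A produces the target root.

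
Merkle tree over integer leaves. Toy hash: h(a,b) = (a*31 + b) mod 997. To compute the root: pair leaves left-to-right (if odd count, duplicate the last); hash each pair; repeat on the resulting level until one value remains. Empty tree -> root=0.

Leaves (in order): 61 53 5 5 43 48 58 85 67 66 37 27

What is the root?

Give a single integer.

Answer: 805

Derivation:
L0: [61, 53, 5, 5, 43, 48, 58, 85, 67, 66, 37, 27]
L1: h(61,53)=(61*31+53)%997=947 h(5,5)=(5*31+5)%997=160 h(43,48)=(43*31+48)%997=384 h(58,85)=(58*31+85)%997=886 h(67,66)=(67*31+66)%997=149 h(37,27)=(37*31+27)%997=177 -> [947, 160, 384, 886, 149, 177]
L2: h(947,160)=(947*31+160)%997=604 h(384,886)=(384*31+886)%997=826 h(149,177)=(149*31+177)%997=808 -> [604, 826, 808]
L3: h(604,826)=(604*31+826)%997=607 h(808,808)=(808*31+808)%997=931 -> [607, 931]
L4: h(607,931)=(607*31+931)%997=805 -> [805]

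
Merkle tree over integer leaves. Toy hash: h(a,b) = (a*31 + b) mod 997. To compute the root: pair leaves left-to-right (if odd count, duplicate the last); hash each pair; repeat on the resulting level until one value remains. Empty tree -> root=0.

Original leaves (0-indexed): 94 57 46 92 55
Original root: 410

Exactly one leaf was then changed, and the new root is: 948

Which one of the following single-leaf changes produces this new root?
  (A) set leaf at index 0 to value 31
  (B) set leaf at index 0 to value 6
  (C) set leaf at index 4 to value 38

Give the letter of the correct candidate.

Answer: C

Derivation:
Original leaves: [94, 57, 46, 92, 55]
Target new root: 948
Try each candidate change and compute the resulting root:
Candidate A: set leaf[0] = 31 -> leaves = [31, 57, 46, 92, 55]
  L0: [31, 57, 46, 92, 55]
  L1: h(31,57)=(31*31+57)%997=21 h(46,92)=(46*31+92)%997=521 h(55,55)=(55*31+55)%997=763 -> [21, 521, 763]
  L2: h(21,521)=(21*31+521)%997=175 h(763,763)=(763*31+763)%997=488 -> [175, 488]
  L3: h(175,488)=(175*31+488)%997=928 -> [928]
  root = 928 != target 948
Candidate B: set leaf[0] = 6 -> leaves = [6, 57, 46, 92, 55]
  L0: [6, 57, 46, 92, 55]
  L1: h(6,57)=(6*31+57)%997=243 h(46,92)=(46*31+92)%997=521 h(55,55)=(55*31+55)%997=763 -> [243, 521, 763]
  L2: h(243,521)=(243*31+521)%997=78 h(763,763)=(763*31+763)%997=488 -> [78, 488]
  L3: h(78,488)=(78*31+488)%997=912 -> [912]
  root = 912 != target 948
Candidate C: set leaf[4] = 38 -> leaves = [94, 57, 46, 92, 38]
  L0: [94, 57, 46, 92, 38]
  L1: h(94,57)=(94*31+57)%997=977 h(46,92)=(46*31+92)%997=521 h(38,38)=(38*31+38)%997=219 -> [977, 521, 219]
  L2: h(977,521)=(977*31+521)%997=898 h(219,219)=(219*31+219)%997=29 -> [898, 29]
  L3: h(898,29)=(898*31+29)%997=948 -> [948]
  root = 948 == target 948  ** MATCH **
Candidate C produces the target root.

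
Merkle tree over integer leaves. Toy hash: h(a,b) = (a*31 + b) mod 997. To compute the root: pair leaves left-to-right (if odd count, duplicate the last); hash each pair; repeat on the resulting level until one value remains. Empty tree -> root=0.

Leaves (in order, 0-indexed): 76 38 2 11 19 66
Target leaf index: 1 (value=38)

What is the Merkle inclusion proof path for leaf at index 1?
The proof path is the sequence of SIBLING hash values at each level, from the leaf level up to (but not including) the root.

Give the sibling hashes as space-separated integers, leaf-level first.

Answer: 76 73 23

Derivation:
L0 (leaves): [76, 38, 2, 11, 19, 66], target index=1
L1: h(76,38)=(76*31+38)%997=400 [pair 0] h(2,11)=(2*31+11)%997=73 [pair 1] h(19,66)=(19*31+66)%997=655 [pair 2] -> [400, 73, 655]
  Sibling for proof at L0: 76
L2: h(400,73)=(400*31+73)%997=509 [pair 0] h(655,655)=(655*31+655)%997=23 [pair 1] -> [509, 23]
  Sibling for proof at L1: 73
L3: h(509,23)=(509*31+23)%997=847 [pair 0] -> [847]
  Sibling for proof at L2: 23
Root: 847
Proof path (sibling hashes from leaf to root): [76, 73, 23]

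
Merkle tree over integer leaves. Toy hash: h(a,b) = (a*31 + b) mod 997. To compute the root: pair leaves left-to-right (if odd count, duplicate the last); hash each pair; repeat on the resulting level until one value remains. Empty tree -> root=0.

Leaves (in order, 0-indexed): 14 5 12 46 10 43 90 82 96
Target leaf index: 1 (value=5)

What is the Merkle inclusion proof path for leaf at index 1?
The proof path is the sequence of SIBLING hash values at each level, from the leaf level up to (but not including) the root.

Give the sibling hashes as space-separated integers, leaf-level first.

L0 (leaves): [14, 5, 12, 46, 10, 43, 90, 82, 96], target index=1
L1: h(14,5)=(14*31+5)%997=439 [pair 0] h(12,46)=(12*31+46)%997=418 [pair 1] h(10,43)=(10*31+43)%997=353 [pair 2] h(90,82)=(90*31+82)%997=878 [pair 3] h(96,96)=(96*31+96)%997=81 [pair 4] -> [439, 418, 353, 878, 81]
  Sibling for proof at L0: 14
L2: h(439,418)=(439*31+418)%997=69 [pair 0] h(353,878)=(353*31+878)%997=854 [pair 1] h(81,81)=(81*31+81)%997=598 [pair 2] -> [69, 854, 598]
  Sibling for proof at L1: 418
L3: h(69,854)=(69*31+854)%997=2 [pair 0] h(598,598)=(598*31+598)%997=193 [pair 1] -> [2, 193]
  Sibling for proof at L2: 854
L4: h(2,193)=(2*31+193)%997=255 [pair 0] -> [255]
  Sibling for proof at L3: 193
Root: 255
Proof path (sibling hashes from leaf to root): [14, 418, 854, 193]

Answer: 14 418 854 193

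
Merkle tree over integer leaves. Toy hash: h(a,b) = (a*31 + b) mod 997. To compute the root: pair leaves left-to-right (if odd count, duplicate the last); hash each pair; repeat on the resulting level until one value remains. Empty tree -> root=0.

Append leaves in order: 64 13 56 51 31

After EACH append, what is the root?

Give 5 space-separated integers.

After append 64 (leaves=[64]):
  L0: [64]
  root=64
After append 13 (leaves=[64, 13]):
  L0: [64, 13]
  L1: h(64,13)=(64*31+13)%997=3 -> [3]
  root=3
After append 56 (leaves=[64, 13, 56]):
  L0: [64, 13, 56]
  L1: h(64,13)=(64*31+13)%997=3 h(56,56)=(56*31+56)%997=795 -> [3, 795]
  L2: h(3,795)=(3*31+795)%997=888 -> [888]
  root=888
After append 51 (leaves=[64, 13, 56, 51]):
  L0: [64, 13, 56, 51]
  L1: h(64,13)=(64*31+13)%997=3 h(56,51)=(56*31+51)%997=790 -> [3, 790]
  L2: h(3,790)=(3*31+790)%997=883 -> [883]
  root=883
After append 31 (leaves=[64, 13, 56, 51, 31]):
  L0: [64, 13, 56, 51, 31]
  L1: h(64,13)=(64*31+13)%997=3 h(56,51)=(56*31+51)%997=790 h(31,31)=(31*31+31)%997=992 -> [3, 790, 992]
  L2: h(3,790)=(3*31+790)%997=883 h(992,992)=(992*31+992)%997=837 -> [883, 837]
  L3: h(883,837)=(883*31+837)%997=294 -> [294]
  root=294

Answer: 64 3 888 883 294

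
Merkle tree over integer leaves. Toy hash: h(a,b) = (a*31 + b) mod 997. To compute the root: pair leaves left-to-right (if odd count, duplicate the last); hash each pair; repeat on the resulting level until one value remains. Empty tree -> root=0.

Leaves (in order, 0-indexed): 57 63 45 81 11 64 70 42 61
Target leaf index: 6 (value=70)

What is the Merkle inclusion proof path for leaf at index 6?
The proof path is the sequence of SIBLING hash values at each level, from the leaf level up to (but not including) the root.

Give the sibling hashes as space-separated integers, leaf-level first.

L0 (leaves): [57, 63, 45, 81, 11, 64, 70, 42, 61], target index=6
L1: h(57,63)=(57*31+63)%997=833 [pair 0] h(45,81)=(45*31+81)%997=479 [pair 1] h(11,64)=(11*31+64)%997=405 [pair 2] h(70,42)=(70*31+42)%997=218 [pair 3] h(61,61)=(61*31+61)%997=955 [pair 4] -> [833, 479, 405, 218, 955]
  Sibling for proof at L0: 42
L2: h(833,479)=(833*31+479)%997=380 [pair 0] h(405,218)=(405*31+218)%997=809 [pair 1] h(955,955)=(955*31+955)%997=650 [pair 2] -> [380, 809, 650]
  Sibling for proof at L1: 405
L3: h(380,809)=(380*31+809)%997=625 [pair 0] h(650,650)=(650*31+650)%997=860 [pair 1] -> [625, 860]
  Sibling for proof at L2: 380
L4: h(625,860)=(625*31+860)%997=295 [pair 0] -> [295]
  Sibling for proof at L3: 860
Root: 295
Proof path (sibling hashes from leaf to root): [42, 405, 380, 860]

Answer: 42 405 380 860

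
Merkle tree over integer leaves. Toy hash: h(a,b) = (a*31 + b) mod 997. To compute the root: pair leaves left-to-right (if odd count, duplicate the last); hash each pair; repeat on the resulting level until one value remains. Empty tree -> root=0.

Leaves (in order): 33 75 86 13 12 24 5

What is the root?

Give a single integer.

Answer: 125

Derivation:
L0: [33, 75, 86, 13, 12, 24, 5]
L1: h(33,75)=(33*31+75)%997=101 h(86,13)=(86*31+13)%997=685 h(12,24)=(12*31+24)%997=396 h(5,5)=(5*31+5)%997=160 -> [101, 685, 396, 160]
L2: h(101,685)=(101*31+685)%997=825 h(396,160)=(396*31+160)%997=472 -> [825, 472]
L3: h(825,472)=(825*31+472)%997=125 -> [125]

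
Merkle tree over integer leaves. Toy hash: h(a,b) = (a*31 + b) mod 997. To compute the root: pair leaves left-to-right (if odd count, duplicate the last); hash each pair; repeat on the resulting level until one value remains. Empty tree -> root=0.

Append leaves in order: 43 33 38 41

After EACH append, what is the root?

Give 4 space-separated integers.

Answer: 43 369 691 694

Derivation:
After append 43 (leaves=[43]):
  L0: [43]
  root=43
After append 33 (leaves=[43, 33]):
  L0: [43, 33]
  L1: h(43,33)=(43*31+33)%997=369 -> [369]
  root=369
After append 38 (leaves=[43, 33, 38]):
  L0: [43, 33, 38]
  L1: h(43,33)=(43*31+33)%997=369 h(38,38)=(38*31+38)%997=219 -> [369, 219]
  L2: h(369,219)=(369*31+219)%997=691 -> [691]
  root=691
After append 41 (leaves=[43, 33, 38, 41]):
  L0: [43, 33, 38, 41]
  L1: h(43,33)=(43*31+33)%997=369 h(38,41)=(38*31+41)%997=222 -> [369, 222]
  L2: h(369,222)=(369*31+222)%997=694 -> [694]
  root=694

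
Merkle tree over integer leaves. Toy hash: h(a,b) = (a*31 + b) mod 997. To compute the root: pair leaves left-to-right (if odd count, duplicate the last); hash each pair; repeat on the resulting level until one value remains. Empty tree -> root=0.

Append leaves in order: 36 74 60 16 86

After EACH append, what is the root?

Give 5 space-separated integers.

After append 36 (leaves=[36]):
  L0: [36]
  root=36
After append 74 (leaves=[36, 74]):
  L0: [36, 74]
  L1: h(36,74)=(36*31+74)%997=193 -> [193]
  root=193
After append 60 (leaves=[36, 74, 60]):
  L0: [36, 74, 60]
  L1: h(36,74)=(36*31+74)%997=193 h(60,60)=(60*31+60)%997=923 -> [193, 923]
  L2: h(193,923)=(193*31+923)%997=924 -> [924]
  root=924
After append 16 (leaves=[36, 74, 60, 16]):
  L0: [36, 74, 60, 16]
  L1: h(36,74)=(36*31+74)%997=193 h(60,16)=(60*31+16)%997=879 -> [193, 879]
  L2: h(193,879)=(193*31+879)%997=880 -> [880]
  root=880
After append 86 (leaves=[36, 74, 60, 16, 86]):
  L0: [36, 74, 60, 16, 86]
  L1: h(36,74)=(36*31+74)%997=193 h(60,16)=(60*31+16)%997=879 h(86,86)=(86*31+86)%997=758 -> [193, 879, 758]
  L2: h(193,879)=(193*31+879)%997=880 h(758,758)=(758*31+758)%997=328 -> [880, 328]
  L3: h(880,328)=(880*31+328)%997=689 -> [689]
  root=689

Answer: 36 193 924 880 689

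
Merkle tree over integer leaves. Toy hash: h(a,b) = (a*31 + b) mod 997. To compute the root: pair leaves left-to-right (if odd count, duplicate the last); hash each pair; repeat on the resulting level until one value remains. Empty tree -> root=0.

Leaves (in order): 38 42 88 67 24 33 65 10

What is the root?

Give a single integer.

L0: [38, 42, 88, 67, 24, 33, 65, 10]
L1: h(38,42)=(38*31+42)%997=223 h(88,67)=(88*31+67)%997=801 h(24,33)=(24*31+33)%997=777 h(65,10)=(65*31+10)%997=31 -> [223, 801, 777, 31]
L2: h(223,801)=(223*31+801)%997=735 h(777,31)=(777*31+31)%997=190 -> [735, 190]
L3: h(735,190)=(735*31+190)%997=44 -> [44]

Answer: 44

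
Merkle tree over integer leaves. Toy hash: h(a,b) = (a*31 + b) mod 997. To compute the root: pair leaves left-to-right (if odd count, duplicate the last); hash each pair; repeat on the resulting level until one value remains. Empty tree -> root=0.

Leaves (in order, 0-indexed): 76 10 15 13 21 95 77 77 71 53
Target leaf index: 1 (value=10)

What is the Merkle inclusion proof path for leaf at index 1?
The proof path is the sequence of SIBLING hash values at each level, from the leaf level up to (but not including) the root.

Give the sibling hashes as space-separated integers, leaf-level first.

L0 (leaves): [76, 10, 15, 13, 21, 95, 77, 77, 71, 53], target index=1
L1: h(76,10)=(76*31+10)%997=372 [pair 0] h(15,13)=(15*31+13)%997=478 [pair 1] h(21,95)=(21*31+95)%997=746 [pair 2] h(77,77)=(77*31+77)%997=470 [pair 3] h(71,53)=(71*31+53)%997=260 [pair 4] -> [372, 478, 746, 470, 260]
  Sibling for proof at L0: 76
L2: h(372,478)=(372*31+478)%997=46 [pair 0] h(746,470)=(746*31+470)%997=665 [pair 1] h(260,260)=(260*31+260)%997=344 [pair 2] -> [46, 665, 344]
  Sibling for proof at L1: 478
L3: h(46,665)=(46*31+665)%997=97 [pair 0] h(344,344)=(344*31+344)%997=41 [pair 1] -> [97, 41]
  Sibling for proof at L2: 665
L4: h(97,41)=(97*31+41)%997=57 [pair 0] -> [57]
  Sibling for proof at L3: 41
Root: 57
Proof path (sibling hashes from leaf to root): [76, 478, 665, 41]

Answer: 76 478 665 41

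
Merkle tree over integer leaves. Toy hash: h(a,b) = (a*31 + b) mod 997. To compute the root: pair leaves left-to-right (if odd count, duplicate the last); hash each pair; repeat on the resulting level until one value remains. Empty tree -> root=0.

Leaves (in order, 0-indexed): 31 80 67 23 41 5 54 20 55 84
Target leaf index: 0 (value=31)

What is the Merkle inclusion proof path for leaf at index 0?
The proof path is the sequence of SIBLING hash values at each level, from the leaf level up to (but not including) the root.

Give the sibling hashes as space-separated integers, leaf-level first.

L0 (leaves): [31, 80, 67, 23, 41, 5, 54, 20, 55, 84], target index=0
L1: h(31,80)=(31*31+80)%997=44 [pair 0] h(67,23)=(67*31+23)%997=106 [pair 1] h(41,5)=(41*31+5)%997=279 [pair 2] h(54,20)=(54*31+20)%997=697 [pair 3] h(55,84)=(55*31+84)%997=792 [pair 4] -> [44, 106, 279, 697, 792]
  Sibling for proof at L0: 80
L2: h(44,106)=(44*31+106)%997=473 [pair 0] h(279,697)=(279*31+697)%997=373 [pair 1] h(792,792)=(792*31+792)%997=419 [pair 2] -> [473, 373, 419]
  Sibling for proof at L1: 106
L3: h(473,373)=(473*31+373)%997=81 [pair 0] h(419,419)=(419*31+419)%997=447 [pair 1] -> [81, 447]
  Sibling for proof at L2: 373
L4: h(81,447)=(81*31+447)%997=964 [pair 0] -> [964]
  Sibling for proof at L3: 447
Root: 964
Proof path (sibling hashes from leaf to root): [80, 106, 373, 447]

Answer: 80 106 373 447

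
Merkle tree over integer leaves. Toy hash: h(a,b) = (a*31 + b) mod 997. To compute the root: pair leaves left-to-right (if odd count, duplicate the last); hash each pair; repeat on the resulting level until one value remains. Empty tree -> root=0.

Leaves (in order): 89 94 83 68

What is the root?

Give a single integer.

Answer: 357

Derivation:
L0: [89, 94, 83, 68]
L1: h(89,94)=(89*31+94)%997=859 h(83,68)=(83*31+68)%997=647 -> [859, 647]
L2: h(859,647)=(859*31+647)%997=357 -> [357]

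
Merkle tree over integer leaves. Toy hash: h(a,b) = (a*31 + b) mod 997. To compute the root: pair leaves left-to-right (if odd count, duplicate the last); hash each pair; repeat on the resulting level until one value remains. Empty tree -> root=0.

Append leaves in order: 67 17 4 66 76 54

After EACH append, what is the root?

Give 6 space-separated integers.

Answer: 67 100 237 299 354 647

Derivation:
After append 67 (leaves=[67]):
  L0: [67]
  root=67
After append 17 (leaves=[67, 17]):
  L0: [67, 17]
  L1: h(67,17)=(67*31+17)%997=100 -> [100]
  root=100
After append 4 (leaves=[67, 17, 4]):
  L0: [67, 17, 4]
  L1: h(67,17)=(67*31+17)%997=100 h(4,4)=(4*31+4)%997=128 -> [100, 128]
  L2: h(100,128)=(100*31+128)%997=237 -> [237]
  root=237
After append 66 (leaves=[67, 17, 4, 66]):
  L0: [67, 17, 4, 66]
  L1: h(67,17)=(67*31+17)%997=100 h(4,66)=(4*31+66)%997=190 -> [100, 190]
  L2: h(100,190)=(100*31+190)%997=299 -> [299]
  root=299
After append 76 (leaves=[67, 17, 4, 66, 76]):
  L0: [67, 17, 4, 66, 76]
  L1: h(67,17)=(67*31+17)%997=100 h(4,66)=(4*31+66)%997=190 h(76,76)=(76*31+76)%997=438 -> [100, 190, 438]
  L2: h(100,190)=(100*31+190)%997=299 h(438,438)=(438*31+438)%997=58 -> [299, 58]
  L3: h(299,58)=(299*31+58)%997=354 -> [354]
  root=354
After append 54 (leaves=[67, 17, 4, 66, 76, 54]):
  L0: [67, 17, 4, 66, 76, 54]
  L1: h(67,17)=(67*31+17)%997=100 h(4,66)=(4*31+66)%997=190 h(76,54)=(76*31+54)%997=416 -> [100, 190, 416]
  L2: h(100,190)=(100*31+190)%997=299 h(416,416)=(416*31+416)%997=351 -> [299, 351]
  L3: h(299,351)=(299*31+351)%997=647 -> [647]
  root=647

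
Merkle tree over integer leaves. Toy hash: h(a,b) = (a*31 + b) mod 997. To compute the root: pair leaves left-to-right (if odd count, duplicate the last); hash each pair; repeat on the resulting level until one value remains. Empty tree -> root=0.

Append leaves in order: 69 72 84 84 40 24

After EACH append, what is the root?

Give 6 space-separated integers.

After append 69 (leaves=[69]):
  L0: [69]
  root=69
After append 72 (leaves=[69, 72]):
  L0: [69, 72]
  L1: h(69,72)=(69*31+72)%997=217 -> [217]
  root=217
After append 84 (leaves=[69, 72, 84]):
  L0: [69, 72, 84]
  L1: h(69,72)=(69*31+72)%997=217 h(84,84)=(84*31+84)%997=694 -> [217, 694]
  L2: h(217,694)=(217*31+694)%997=442 -> [442]
  root=442
After append 84 (leaves=[69, 72, 84, 84]):
  L0: [69, 72, 84, 84]
  L1: h(69,72)=(69*31+72)%997=217 h(84,84)=(84*31+84)%997=694 -> [217, 694]
  L2: h(217,694)=(217*31+694)%997=442 -> [442]
  root=442
After append 40 (leaves=[69, 72, 84, 84, 40]):
  L0: [69, 72, 84, 84, 40]
  L1: h(69,72)=(69*31+72)%997=217 h(84,84)=(84*31+84)%997=694 h(40,40)=(40*31+40)%997=283 -> [217, 694, 283]
  L2: h(217,694)=(217*31+694)%997=442 h(283,283)=(283*31+283)%997=83 -> [442, 83]
  L3: h(442,83)=(442*31+83)%997=824 -> [824]
  root=824
After append 24 (leaves=[69, 72, 84, 84, 40, 24]):
  L0: [69, 72, 84, 84, 40, 24]
  L1: h(69,72)=(69*31+72)%997=217 h(84,84)=(84*31+84)%997=694 h(40,24)=(40*31+24)%997=267 -> [217, 694, 267]
  L2: h(217,694)=(217*31+694)%997=442 h(267,267)=(267*31+267)%997=568 -> [442, 568]
  L3: h(442,568)=(442*31+568)%997=312 -> [312]
  root=312

Answer: 69 217 442 442 824 312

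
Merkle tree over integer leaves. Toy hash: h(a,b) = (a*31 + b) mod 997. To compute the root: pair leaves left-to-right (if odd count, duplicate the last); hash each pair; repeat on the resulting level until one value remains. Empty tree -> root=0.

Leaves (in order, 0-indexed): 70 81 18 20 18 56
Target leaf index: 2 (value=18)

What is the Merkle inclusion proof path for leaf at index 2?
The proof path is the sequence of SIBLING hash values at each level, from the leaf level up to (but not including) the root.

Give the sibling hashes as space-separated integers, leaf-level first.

Answer: 20 257 705

Derivation:
L0 (leaves): [70, 81, 18, 20, 18, 56], target index=2
L1: h(70,81)=(70*31+81)%997=257 [pair 0] h(18,20)=(18*31+20)%997=578 [pair 1] h(18,56)=(18*31+56)%997=614 [pair 2] -> [257, 578, 614]
  Sibling for proof at L0: 20
L2: h(257,578)=(257*31+578)%997=569 [pair 0] h(614,614)=(614*31+614)%997=705 [pair 1] -> [569, 705]
  Sibling for proof at L1: 257
L3: h(569,705)=(569*31+705)%997=398 [pair 0] -> [398]
  Sibling for proof at L2: 705
Root: 398
Proof path (sibling hashes from leaf to root): [20, 257, 705]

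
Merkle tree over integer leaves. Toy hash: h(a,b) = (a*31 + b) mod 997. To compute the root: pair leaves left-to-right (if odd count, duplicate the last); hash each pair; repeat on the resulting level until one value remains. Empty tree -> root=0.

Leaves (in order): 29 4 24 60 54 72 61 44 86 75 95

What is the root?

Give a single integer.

L0: [29, 4, 24, 60, 54, 72, 61, 44, 86, 75, 95]
L1: h(29,4)=(29*31+4)%997=903 h(24,60)=(24*31+60)%997=804 h(54,72)=(54*31+72)%997=749 h(61,44)=(61*31+44)%997=938 h(86,75)=(86*31+75)%997=747 h(95,95)=(95*31+95)%997=49 -> [903, 804, 749, 938, 747, 49]
L2: h(903,804)=(903*31+804)%997=881 h(749,938)=(749*31+938)%997=229 h(747,49)=(747*31+49)%997=275 -> [881, 229, 275]
L3: h(881,229)=(881*31+229)%997=621 h(275,275)=(275*31+275)%997=824 -> [621, 824]
L4: h(621,824)=(621*31+824)%997=135 -> [135]

Answer: 135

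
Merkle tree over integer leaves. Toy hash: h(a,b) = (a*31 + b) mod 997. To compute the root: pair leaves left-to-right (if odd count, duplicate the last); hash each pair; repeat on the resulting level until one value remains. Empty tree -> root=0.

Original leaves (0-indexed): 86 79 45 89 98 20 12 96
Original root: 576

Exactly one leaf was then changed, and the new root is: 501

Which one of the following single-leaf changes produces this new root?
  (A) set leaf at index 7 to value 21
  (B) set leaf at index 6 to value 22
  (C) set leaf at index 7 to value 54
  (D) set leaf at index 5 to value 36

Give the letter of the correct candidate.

Answer: A

Derivation:
Original leaves: [86, 79, 45, 89, 98, 20, 12, 96]
Target new root: 501
Try each candidate change and compute the resulting root:
Candidate A: set leaf[7] = 21 -> leaves = [86, 79, 45, 89, 98, 20, 12, 21]
  L0: [86, 79, 45, 89, 98, 20, 12, 21]
  L1: h(86,79)=(86*31+79)%997=751 h(45,89)=(45*31+89)%997=487 h(98,20)=(98*31+20)%997=67 h(12,21)=(12*31+21)%997=393 -> [751, 487, 67, 393]
  L2: h(751,487)=(751*31+487)%997=837 h(67,393)=(67*31+393)%997=476 -> [837, 476]
  L3: h(837,476)=(837*31+476)%997=501 -> [501]
  root = 501 == target 501  ** MATCH **
Candidate B: set leaf[6] = 22 -> leaves = [86, 79, 45, 89, 98, 20, 22, 96]
  L0: [86, 79, 45, 89, 98, 20, 22, 96]
  L1: h(86,79)=(86*31+79)%997=751 h(45,89)=(45*31+89)%997=487 h(98,20)=(98*31+20)%997=67 h(22,96)=(22*31+96)%997=778 -> [751, 487, 67, 778]
  L2: h(751,487)=(751*31+487)%997=837 h(67,778)=(67*31+778)%997=861 -> [837, 861]
  L3: h(837,861)=(837*31+861)%997=886 -> [886]
  root = 886 != target 501
Candidate C: set leaf[7] = 54 -> leaves = [86, 79, 45, 89, 98, 20, 12, 54]
  L0: [86, 79, 45, 89, 98, 20, 12, 54]
  L1: h(86,79)=(86*31+79)%997=751 h(45,89)=(45*31+89)%997=487 h(98,20)=(98*31+20)%997=67 h(12,54)=(12*31+54)%997=426 -> [751, 487, 67, 426]
  L2: h(751,487)=(751*31+487)%997=837 h(67,426)=(67*31+426)%997=509 -> [837, 509]
  L3: h(837,509)=(837*31+509)%997=534 -> [534]
  root = 534 != target 501
Candidate D: set leaf[5] = 36 -> leaves = [86, 79, 45, 89, 98, 36, 12, 96]
  L0: [86, 79, 45, 89, 98, 36, 12, 96]
  L1: h(86,79)=(86*31+79)%997=751 h(45,89)=(45*31+89)%997=487 h(98,36)=(98*31+36)%997=83 h(12,96)=(12*31+96)%997=468 -> [751, 487, 83, 468]
  L2: h(751,487)=(751*31+487)%997=837 h(83,468)=(83*31+468)%997=50 -> [837, 50]
  L3: h(837,50)=(837*31+50)%997=75 -> [75]
  root = 75 != target 501
Candidate A produces the target root.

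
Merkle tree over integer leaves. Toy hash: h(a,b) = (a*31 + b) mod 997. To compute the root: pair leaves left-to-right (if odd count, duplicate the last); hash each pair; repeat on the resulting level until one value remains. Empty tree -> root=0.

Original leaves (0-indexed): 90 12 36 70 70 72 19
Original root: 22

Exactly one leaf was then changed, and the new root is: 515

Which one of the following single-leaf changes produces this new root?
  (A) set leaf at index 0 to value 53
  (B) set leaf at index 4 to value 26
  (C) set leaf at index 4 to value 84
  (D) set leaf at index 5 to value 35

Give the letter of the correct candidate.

Answer: C

Derivation:
Original leaves: [90, 12, 36, 70, 70, 72, 19]
Target new root: 515
Try each candidate change and compute the resulting root:
Candidate A: set leaf[0] = 53 -> leaves = [53, 12, 36, 70, 70, 72, 19]
  L0: [53, 12, 36, 70, 70, 72, 19]
  L1: h(53,12)=(53*31+12)%997=658 h(36,70)=(36*31+70)%997=189 h(70,72)=(70*31+72)%997=248 h(19,19)=(19*31+19)%997=608 -> [658, 189, 248, 608]
  L2: h(658,189)=(658*31+189)%997=647 h(248,608)=(248*31+608)%997=320 -> [647, 320]
  L3: h(647,320)=(647*31+320)%997=437 -> [437]
  root = 437 != target 515
Candidate B: set leaf[4] = 26 -> leaves = [90, 12, 36, 70, 26, 72, 19]
  L0: [90, 12, 36, 70, 26, 72, 19]
  L1: h(90,12)=(90*31+12)%997=808 h(36,70)=(36*31+70)%997=189 h(26,72)=(26*31+72)%997=878 h(19,19)=(19*31+19)%997=608 -> [808, 189, 878, 608]
  L2: h(808,189)=(808*31+189)%997=312 h(878,608)=(878*31+608)%997=907 -> [312, 907]
  L3: h(312,907)=(312*31+907)%997=609 -> [609]
  root = 609 != target 515
Candidate C: set leaf[4] = 84 -> leaves = [90, 12, 36, 70, 84, 72, 19]
  L0: [90, 12, 36, 70, 84, 72, 19]
  L1: h(90,12)=(90*31+12)%997=808 h(36,70)=(36*31+70)%997=189 h(84,72)=(84*31+72)%997=682 h(19,19)=(19*31+19)%997=608 -> [808, 189, 682, 608]
  L2: h(808,189)=(808*31+189)%997=312 h(682,608)=(682*31+608)%997=813 -> [312, 813]
  L3: h(312,813)=(312*31+813)%997=515 -> [515]
  root = 515 == target 515  ** MATCH **
Candidate D: set leaf[5] = 35 -> leaves = [90, 12, 36, 70, 70, 35, 19]
  L0: [90, 12, 36, 70, 70, 35, 19]
  L1: h(90,12)=(90*31+12)%997=808 h(36,70)=(36*31+70)%997=189 h(70,35)=(70*31+35)%997=211 h(19,19)=(19*31+19)%997=608 -> [808, 189, 211, 608]
  L2: h(808,189)=(808*31+189)%997=312 h(211,608)=(211*31+608)%997=170 -> [312, 170]
  L3: h(312,170)=(312*31+170)%997=869 -> [869]
  root = 869 != target 515
Candidate C produces the target root.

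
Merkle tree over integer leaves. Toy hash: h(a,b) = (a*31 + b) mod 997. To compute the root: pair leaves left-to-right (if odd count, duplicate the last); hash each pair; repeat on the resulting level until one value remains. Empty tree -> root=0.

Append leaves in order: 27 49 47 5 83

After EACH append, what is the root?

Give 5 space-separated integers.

Answer: 27 886 57 15 712

Derivation:
After append 27 (leaves=[27]):
  L0: [27]
  root=27
After append 49 (leaves=[27, 49]):
  L0: [27, 49]
  L1: h(27,49)=(27*31+49)%997=886 -> [886]
  root=886
After append 47 (leaves=[27, 49, 47]):
  L0: [27, 49, 47]
  L1: h(27,49)=(27*31+49)%997=886 h(47,47)=(47*31+47)%997=507 -> [886, 507]
  L2: h(886,507)=(886*31+507)%997=57 -> [57]
  root=57
After append 5 (leaves=[27, 49, 47, 5]):
  L0: [27, 49, 47, 5]
  L1: h(27,49)=(27*31+49)%997=886 h(47,5)=(47*31+5)%997=465 -> [886, 465]
  L2: h(886,465)=(886*31+465)%997=15 -> [15]
  root=15
After append 83 (leaves=[27, 49, 47, 5, 83]):
  L0: [27, 49, 47, 5, 83]
  L1: h(27,49)=(27*31+49)%997=886 h(47,5)=(47*31+5)%997=465 h(83,83)=(83*31+83)%997=662 -> [886, 465, 662]
  L2: h(886,465)=(886*31+465)%997=15 h(662,662)=(662*31+662)%997=247 -> [15, 247]
  L3: h(15,247)=(15*31+247)%997=712 -> [712]
  root=712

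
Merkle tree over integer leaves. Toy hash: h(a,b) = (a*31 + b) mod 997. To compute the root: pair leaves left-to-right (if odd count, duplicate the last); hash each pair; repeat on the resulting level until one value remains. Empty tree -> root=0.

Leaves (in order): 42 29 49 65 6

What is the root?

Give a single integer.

L0: [42, 29, 49, 65, 6]
L1: h(42,29)=(42*31+29)%997=334 h(49,65)=(49*31+65)%997=587 h(6,6)=(6*31+6)%997=192 -> [334, 587, 192]
L2: h(334,587)=(334*31+587)%997=971 h(192,192)=(192*31+192)%997=162 -> [971, 162]
L3: h(971,162)=(971*31+162)%997=353 -> [353]

Answer: 353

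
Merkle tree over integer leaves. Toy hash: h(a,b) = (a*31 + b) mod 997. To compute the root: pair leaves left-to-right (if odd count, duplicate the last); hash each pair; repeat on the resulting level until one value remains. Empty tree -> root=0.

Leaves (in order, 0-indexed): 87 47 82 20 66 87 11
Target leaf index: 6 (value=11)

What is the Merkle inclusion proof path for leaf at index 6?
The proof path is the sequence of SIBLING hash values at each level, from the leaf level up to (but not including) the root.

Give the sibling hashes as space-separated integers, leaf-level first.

L0 (leaves): [87, 47, 82, 20, 66, 87, 11], target index=6
L1: h(87,47)=(87*31+47)%997=750 [pair 0] h(82,20)=(82*31+20)%997=568 [pair 1] h(66,87)=(66*31+87)%997=139 [pair 2] h(11,11)=(11*31+11)%997=352 [pair 3] -> [750, 568, 139, 352]
  Sibling for proof at L0: 11
L2: h(750,568)=(750*31+568)%997=887 [pair 0] h(139,352)=(139*31+352)%997=673 [pair 1] -> [887, 673]
  Sibling for proof at L1: 139
L3: h(887,673)=(887*31+673)%997=254 [pair 0] -> [254]
  Sibling for proof at L2: 887
Root: 254
Proof path (sibling hashes from leaf to root): [11, 139, 887]

Answer: 11 139 887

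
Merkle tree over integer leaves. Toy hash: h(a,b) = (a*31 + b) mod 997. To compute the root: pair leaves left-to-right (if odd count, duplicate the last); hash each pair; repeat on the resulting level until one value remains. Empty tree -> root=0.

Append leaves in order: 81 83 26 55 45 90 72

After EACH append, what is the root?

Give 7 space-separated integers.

After append 81 (leaves=[81]):
  L0: [81]
  root=81
After append 83 (leaves=[81, 83]):
  L0: [81, 83]
  L1: h(81,83)=(81*31+83)%997=600 -> [600]
  root=600
After append 26 (leaves=[81, 83, 26]):
  L0: [81, 83, 26]
  L1: h(81,83)=(81*31+83)%997=600 h(26,26)=(26*31+26)%997=832 -> [600, 832]
  L2: h(600,832)=(600*31+832)%997=489 -> [489]
  root=489
After append 55 (leaves=[81, 83, 26, 55]):
  L0: [81, 83, 26, 55]
  L1: h(81,83)=(81*31+83)%997=600 h(26,55)=(26*31+55)%997=861 -> [600, 861]
  L2: h(600,861)=(600*31+861)%997=518 -> [518]
  root=518
After append 45 (leaves=[81, 83, 26, 55, 45]):
  L0: [81, 83, 26, 55, 45]
  L1: h(81,83)=(81*31+83)%997=600 h(26,55)=(26*31+55)%997=861 h(45,45)=(45*31+45)%997=443 -> [600, 861, 443]
  L2: h(600,861)=(600*31+861)%997=518 h(443,443)=(443*31+443)%997=218 -> [518, 218]
  L3: h(518,218)=(518*31+218)%997=324 -> [324]
  root=324
After append 90 (leaves=[81, 83, 26, 55, 45, 90]):
  L0: [81, 83, 26, 55, 45, 90]
  L1: h(81,83)=(81*31+83)%997=600 h(26,55)=(26*31+55)%997=861 h(45,90)=(45*31+90)%997=488 -> [600, 861, 488]
  L2: h(600,861)=(600*31+861)%997=518 h(488,488)=(488*31+488)%997=661 -> [518, 661]
  L3: h(518,661)=(518*31+661)%997=767 -> [767]
  root=767
After append 72 (leaves=[81, 83, 26, 55, 45, 90, 72]):
  L0: [81, 83, 26, 55, 45, 90, 72]
  L1: h(81,83)=(81*31+83)%997=600 h(26,55)=(26*31+55)%997=861 h(45,90)=(45*31+90)%997=488 h(72,72)=(72*31+72)%997=310 -> [600, 861, 488, 310]
  L2: h(600,861)=(600*31+861)%997=518 h(488,310)=(488*31+310)%997=483 -> [518, 483]
  L3: h(518,483)=(518*31+483)%997=589 -> [589]
  root=589

Answer: 81 600 489 518 324 767 589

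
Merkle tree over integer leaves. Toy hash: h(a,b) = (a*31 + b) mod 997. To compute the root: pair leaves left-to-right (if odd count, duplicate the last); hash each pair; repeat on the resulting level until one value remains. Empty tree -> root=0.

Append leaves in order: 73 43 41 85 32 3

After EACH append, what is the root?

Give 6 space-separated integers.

After append 73 (leaves=[73]):
  L0: [73]
  root=73
After append 43 (leaves=[73, 43]):
  L0: [73, 43]
  L1: h(73,43)=(73*31+43)%997=312 -> [312]
  root=312
After append 41 (leaves=[73, 43, 41]):
  L0: [73, 43, 41]
  L1: h(73,43)=(73*31+43)%997=312 h(41,41)=(41*31+41)%997=315 -> [312, 315]
  L2: h(312,315)=(312*31+315)%997=17 -> [17]
  root=17
After append 85 (leaves=[73, 43, 41, 85]):
  L0: [73, 43, 41, 85]
  L1: h(73,43)=(73*31+43)%997=312 h(41,85)=(41*31+85)%997=359 -> [312, 359]
  L2: h(312,359)=(312*31+359)%997=61 -> [61]
  root=61
After append 32 (leaves=[73, 43, 41, 85, 32]):
  L0: [73, 43, 41, 85, 32]
  L1: h(73,43)=(73*31+43)%997=312 h(41,85)=(41*31+85)%997=359 h(32,32)=(32*31+32)%997=27 -> [312, 359, 27]
  L2: h(312,359)=(312*31+359)%997=61 h(27,27)=(27*31+27)%997=864 -> [61, 864]
  L3: h(61,864)=(61*31+864)%997=761 -> [761]
  root=761
After append 3 (leaves=[73, 43, 41, 85, 32, 3]):
  L0: [73, 43, 41, 85, 32, 3]
  L1: h(73,43)=(73*31+43)%997=312 h(41,85)=(41*31+85)%997=359 h(32,3)=(32*31+3)%997=995 -> [312, 359, 995]
  L2: h(312,359)=(312*31+359)%997=61 h(995,995)=(995*31+995)%997=933 -> [61, 933]
  L3: h(61,933)=(61*31+933)%997=830 -> [830]
  root=830

Answer: 73 312 17 61 761 830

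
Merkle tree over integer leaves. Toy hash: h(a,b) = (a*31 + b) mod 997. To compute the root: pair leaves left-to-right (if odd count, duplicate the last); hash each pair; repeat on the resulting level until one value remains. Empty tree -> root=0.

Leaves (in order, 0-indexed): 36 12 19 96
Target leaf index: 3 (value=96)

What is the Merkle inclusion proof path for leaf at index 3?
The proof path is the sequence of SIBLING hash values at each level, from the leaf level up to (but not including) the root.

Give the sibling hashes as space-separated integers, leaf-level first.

Answer: 19 131

Derivation:
L0 (leaves): [36, 12, 19, 96], target index=3
L1: h(36,12)=(36*31+12)%997=131 [pair 0] h(19,96)=(19*31+96)%997=685 [pair 1] -> [131, 685]
  Sibling for proof at L0: 19
L2: h(131,685)=(131*31+685)%997=758 [pair 0] -> [758]
  Sibling for proof at L1: 131
Root: 758
Proof path (sibling hashes from leaf to root): [19, 131]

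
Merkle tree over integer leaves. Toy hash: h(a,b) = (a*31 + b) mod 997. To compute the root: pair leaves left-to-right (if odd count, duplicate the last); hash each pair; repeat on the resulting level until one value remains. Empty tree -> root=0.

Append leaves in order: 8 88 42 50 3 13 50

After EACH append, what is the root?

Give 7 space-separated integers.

Answer: 8 336 793 801 984 307 804

Derivation:
After append 8 (leaves=[8]):
  L0: [8]
  root=8
After append 88 (leaves=[8, 88]):
  L0: [8, 88]
  L1: h(8,88)=(8*31+88)%997=336 -> [336]
  root=336
After append 42 (leaves=[8, 88, 42]):
  L0: [8, 88, 42]
  L1: h(8,88)=(8*31+88)%997=336 h(42,42)=(42*31+42)%997=347 -> [336, 347]
  L2: h(336,347)=(336*31+347)%997=793 -> [793]
  root=793
After append 50 (leaves=[8, 88, 42, 50]):
  L0: [8, 88, 42, 50]
  L1: h(8,88)=(8*31+88)%997=336 h(42,50)=(42*31+50)%997=355 -> [336, 355]
  L2: h(336,355)=(336*31+355)%997=801 -> [801]
  root=801
After append 3 (leaves=[8, 88, 42, 50, 3]):
  L0: [8, 88, 42, 50, 3]
  L1: h(8,88)=(8*31+88)%997=336 h(42,50)=(42*31+50)%997=355 h(3,3)=(3*31+3)%997=96 -> [336, 355, 96]
  L2: h(336,355)=(336*31+355)%997=801 h(96,96)=(96*31+96)%997=81 -> [801, 81]
  L3: h(801,81)=(801*31+81)%997=984 -> [984]
  root=984
After append 13 (leaves=[8, 88, 42, 50, 3, 13]):
  L0: [8, 88, 42, 50, 3, 13]
  L1: h(8,88)=(8*31+88)%997=336 h(42,50)=(42*31+50)%997=355 h(3,13)=(3*31+13)%997=106 -> [336, 355, 106]
  L2: h(336,355)=(336*31+355)%997=801 h(106,106)=(106*31+106)%997=401 -> [801, 401]
  L3: h(801,401)=(801*31+401)%997=307 -> [307]
  root=307
After append 50 (leaves=[8, 88, 42, 50, 3, 13, 50]):
  L0: [8, 88, 42, 50, 3, 13, 50]
  L1: h(8,88)=(8*31+88)%997=336 h(42,50)=(42*31+50)%997=355 h(3,13)=(3*31+13)%997=106 h(50,50)=(50*31+50)%997=603 -> [336, 355, 106, 603]
  L2: h(336,355)=(336*31+355)%997=801 h(106,603)=(106*31+603)%997=898 -> [801, 898]
  L3: h(801,898)=(801*31+898)%997=804 -> [804]
  root=804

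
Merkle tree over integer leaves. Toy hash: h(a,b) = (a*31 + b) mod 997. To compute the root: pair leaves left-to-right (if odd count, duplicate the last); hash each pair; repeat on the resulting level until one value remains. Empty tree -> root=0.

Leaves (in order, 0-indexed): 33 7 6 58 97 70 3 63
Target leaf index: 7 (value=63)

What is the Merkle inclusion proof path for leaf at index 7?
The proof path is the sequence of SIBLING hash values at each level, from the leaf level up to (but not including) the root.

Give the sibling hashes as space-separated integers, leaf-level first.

L0 (leaves): [33, 7, 6, 58, 97, 70, 3, 63], target index=7
L1: h(33,7)=(33*31+7)%997=33 [pair 0] h(6,58)=(6*31+58)%997=244 [pair 1] h(97,70)=(97*31+70)%997=86 [pair 2] h(3,63)=(3*31+63)%997=156 [pair 3] -> [33, 244, 86, 156]
  Sibling for proof at L0: 3
L2: h(33,244)=(33*31+244)%997=270 [pair 0] h(86,156)=(86*31+156)%997=828 [pair 1] -> [270, 828]
  Sibling for proof at L1: 86
L3: h(270,828)=(270*31+828)%997=225 [pair 0] -> [225]
  Sibling for proof at L2: 270
Root: 225
Proof path (sibling hashes from leaf to root): [3, 86, 270]

Answer: 3 86 270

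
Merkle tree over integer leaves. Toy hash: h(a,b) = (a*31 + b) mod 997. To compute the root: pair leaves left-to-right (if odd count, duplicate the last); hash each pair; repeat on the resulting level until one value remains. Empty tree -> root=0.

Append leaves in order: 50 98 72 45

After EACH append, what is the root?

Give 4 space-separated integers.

Answer: 50 651 551 524

Derivation:
After append 50 (leaves=[50]):
  L0: [50]
  root=50
After append 98 (leaves=[50, 98]):
  L0: [50, 98]
  L1: h(50,98)=(50*31+98)%997=651 -> [651]
  root=651
After append 72 (leaves=[50, 98, 72]):
  L0: [50, 98, 72]
  L1: h(50,98)=(50*31+98)%997=651 h(72,72)=(72*31+72)%997=310 -> [651, 310]
  L2: h(651,310)=(651*31+310)%997=551 -> [551]
  root=551
After append 45 (leaves=[50, 98, 72, 45]):
  L0: [50, 98, 72, 45]
  L1: h(50,98)=(50*31+98)%997=651 h(72,45)=(72*31+45)%997=283 -> [651, 283]
  L2: h(651,283)=(651*31+283)%997=524 -> [524]
  root=524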